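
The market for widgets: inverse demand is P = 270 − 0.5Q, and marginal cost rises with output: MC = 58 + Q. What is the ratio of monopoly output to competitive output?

Q_m/Q_c = 0.75

A monopolist chooses Q where MR = MC. MR = 270 − Q; setting this equal to 58 + Q gives Q = 106 and P = 217.
Competitive equilibrium sets price equal to marginal cost: 270 − 0.5Q = 58 + Q, so Q = 424/3 and P = 598/3.
Ratio Q_m/Q_c = 106/(424/3) = 0.75.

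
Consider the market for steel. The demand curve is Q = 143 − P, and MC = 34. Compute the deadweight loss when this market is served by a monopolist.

Inverting demand: P = 143 − Q.
Perfect competition: P = MC = 34, so 143 − Q = 34 and Q = 109.
A monopolist chooses Q where MR = MC. MR = 143 − 2Q; setting this equal to 34 gives Q = 54.5 and P = 88.5.
DWL is the triangle between Q = 54.5 and Q = 109: ½·(109 − 54.5)·(88.5 − 34) = 1485.125.

DWL = 1485.125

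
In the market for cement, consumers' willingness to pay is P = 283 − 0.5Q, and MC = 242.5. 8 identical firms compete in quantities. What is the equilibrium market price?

With 8 symmetric Cournot firms, each firm's FOC gives 283 − 4.5q = 242.5, so q = 9, Q = 8·9 = 72, and P = 247.

P = 247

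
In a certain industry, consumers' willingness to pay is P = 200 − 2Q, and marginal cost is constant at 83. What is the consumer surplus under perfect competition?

CS = 3422.25

Under competition P = MC = 83, so Q = (200 − 83)/2 = 58.5.
CS = ½·(200 − 83)·58.5 = 3422.25.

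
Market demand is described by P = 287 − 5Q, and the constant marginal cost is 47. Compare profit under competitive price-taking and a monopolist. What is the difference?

Competitive firms price at marginal cost: P = 47, giving Q = 48.
Profit = (47 − 47)·48 = 0.
Monopoly sets MR = MC: 287 − 10Q = 47 ⇒ Q = 24, P = 287 − 5·24 = 167.
Profit = (167 − 47)·24 = 2880.
Change in profit: 2880 − 0 = 2880.

Profit rises by 2880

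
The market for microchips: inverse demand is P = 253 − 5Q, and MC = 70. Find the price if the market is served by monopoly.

P = 161.5

The monopolist equates marginal revenue to marginal cost: 253 − 10Q = 70, so Q = 18.3. From demand, P = 161.5.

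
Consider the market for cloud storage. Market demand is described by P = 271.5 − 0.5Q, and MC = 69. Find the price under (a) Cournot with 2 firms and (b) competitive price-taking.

Cournot with 2 identical firms: the symmetric best-response condition is 271.5 − 1.5q = 69. Each firm produces q = 135, total output Q = 270, price P = 136.5.
Perfect competition: P = MC = 69, so 271.5 − 0.5Q = 69 and Q = 405.

Cournot: P = 136.5; Competition: P = 69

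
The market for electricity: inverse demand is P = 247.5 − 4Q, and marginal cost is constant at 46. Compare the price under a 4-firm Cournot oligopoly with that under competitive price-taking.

With 4 symmetric Cournot firms, each firm's FOC gives 247.5 − 20q = 46, so q = 10.075, Q = 4·10.075 = 40.3, and P = 86.3.
Competitive firms price at marginal cost: P = 46, giving Q = 50.375.

Cournot: P = 86.3; Competition: P = 46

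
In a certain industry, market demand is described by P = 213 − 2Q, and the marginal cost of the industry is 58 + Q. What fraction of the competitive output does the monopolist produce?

Q_m/Q_c = 0.6

The monopolist equates marginal revenue to marginal cost: 213 − 4Q = 58 + Q, so Q = 31. From demand, P = 151.
Under competition P = MC: 213 − 2Q = 58 + Q ⇒ Q = 155/3, P = 329/3.
Ratio Q_m/Q_c = 31/(155/3) = 0.6.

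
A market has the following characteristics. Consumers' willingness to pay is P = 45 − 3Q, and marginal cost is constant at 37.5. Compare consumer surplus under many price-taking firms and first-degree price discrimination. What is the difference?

Consumer surplus falls by 9.375

Under competition P = MC = 37.5, so Q = (45 − 37.5)/3 = 2.5.
CS = ½·(45 − 37.5)·2.5 = 9.375.
Under first-degree price discrimination the firm charges each unit its demand price and produces up to where P = MC, i.e. Q = 2.5. Consumer surplus is zero; producer surplus equals total surplus.
CS = 0.
Change in consumer surplus: 0 − 9.375 = −9.375.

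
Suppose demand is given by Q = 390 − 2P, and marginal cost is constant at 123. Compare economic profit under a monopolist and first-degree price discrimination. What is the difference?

Inverting demand: P = 195 − 0.5Q.
A monopolist chooses Q where MR = MC. MR = 195 − Q; setting this equal to 123 gives Q = 72 and P = 159.
Profit = (159 − 123)·72 = 2592.
A perfectly discriminating monopolist sells every unit with P(Q) ≥ MC(Q), so output equals the competitive quantity Q = 144. Each buyer pays their reservation price, so CS = 0 and the firm captures all surplus.
PS equals the full surplus area, 5184. Profit = 5184 = 5184.
Change in economic profit: 5184 − 2592 = 2592.

Economic profit rises by 2592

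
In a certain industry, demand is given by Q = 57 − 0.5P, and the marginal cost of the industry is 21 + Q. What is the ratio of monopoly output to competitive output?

Inverting demand: P = 114 − 2Q.
Monopoly sets MR = MC: 114 − 4Q = 21 + Q ⇒ Q = 18.6, P = 114 − 2·18.6 = 76.8.
Under competition P = MC: 114 − 2Q = 21 + Q ⇒ Q = 31, P = 52.
Ratio Q_m/Q_c = 18.6/31 = 0.6.

Q_m/Q_c = 0.6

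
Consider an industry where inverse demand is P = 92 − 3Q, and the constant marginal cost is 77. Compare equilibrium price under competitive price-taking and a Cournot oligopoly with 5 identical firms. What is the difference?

P rises by 2.5

Under competition P = MC = 77, so Q = (92 − 77)/3 = 5.
Cournot with 5 identical firms: the symmetric best-response condition is 92 − 18q = 77. Each firm produces q = 5/6, total output Q = 25/6, price P = 79.5.
Change in equilibrium price: 79.5 − 77 = 2.5.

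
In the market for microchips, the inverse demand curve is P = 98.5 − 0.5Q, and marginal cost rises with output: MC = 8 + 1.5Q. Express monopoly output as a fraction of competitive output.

The monopolist equates marginal revenue to marginal cost: 98.5 − Q = 8 + 1.5Q, so Q = 36.2. From demand, P = 80.4.
Competitive equilibrium sets price equal to marginal cost: 98.5 − 0.5Q = 8 + 1.5Q, so Q = 45.25 and P = 75.875.
Ratio Q_m/Q_c = 36.2/45.25 = 0.8.

Q_m/Q_c = 0.8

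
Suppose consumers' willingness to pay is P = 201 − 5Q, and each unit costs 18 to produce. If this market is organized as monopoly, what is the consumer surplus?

A monopolist chooses Q where MR = MC. MR = 201 − 10Q; setting this equal to 18 gives Q = 18.3 and P = 109.5.
CS = ½·(201 − 109.5)·18.3 = 837.225.

CS = 837.225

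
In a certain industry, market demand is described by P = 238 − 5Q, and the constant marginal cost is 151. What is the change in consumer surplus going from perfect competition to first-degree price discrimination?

Competitive firms price at marginal cost: P = 151, giving Q = 17.4.
CS = ½·(238 − 151)·17.4 = 756.9.
Under first-degree price discrimination the firm charges each unit its demand price and produces up to where P = MC, i.e. Q = 17.4. Consumer surplus is zero; producer surplus equals total surplus.
CS = 0.
Change in consumer surplus: 0 − 756.9 = −756.9.

Consumer surplus falls by 756.9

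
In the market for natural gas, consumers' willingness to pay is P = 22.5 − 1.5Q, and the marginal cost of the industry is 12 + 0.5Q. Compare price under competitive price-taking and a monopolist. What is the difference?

Competitive equilibrium sets price equal to marginal cost: 22.5 − 1.5Q = 12 + 0.5Q, so Q = 5.25 and P = 14.625.
Monopoly sets MR = MC: 22.5 − 3Q = 12 + 0.5Q ⇒ Q = 3, P = 22.5 − 1.5·3 = 18.
Change in price: 18 − 14.625 = 3.375.

P rises by 3.375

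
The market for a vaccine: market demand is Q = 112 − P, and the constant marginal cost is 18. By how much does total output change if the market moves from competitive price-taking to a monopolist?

Inverting demand: P = 112 − Q.
Under competition P = MC = 18, so Q = (112 − 18)/1 = 94.
A monopolist chooses Q where MR = MC. MR = 112 − 2Q; setting this equal to 18 gives Q = 47 and P = 65.
Change in total output: 47 − 94 = −47.

Q falls by 47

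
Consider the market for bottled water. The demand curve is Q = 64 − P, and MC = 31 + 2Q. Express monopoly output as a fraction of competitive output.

Inverting demand: P = 64 − Q.
A monopolist chooses Q where MR = MC. MR = 64 − 2Q; setting this equal to 31 + 2Q gives Q = 8.25 and P = 55.75.
Competitive equilibrium sets price equal to marginal cost: 64 − Q = 31 + 2Q, so Q = 11 and P = 53.
Ratio Q_m/Q_c = 8.25/11 = 0.75.

Q_m/Q_c = 0.75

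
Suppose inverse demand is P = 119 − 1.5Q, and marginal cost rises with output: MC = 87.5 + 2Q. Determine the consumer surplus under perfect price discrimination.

With perfect price discrimination, output is the efficient level Q = 9 (where demand meets MC), but every buyer pays their willingness to pay: CS = 0 and PS = total surplus.
CS = 0.

CS = 0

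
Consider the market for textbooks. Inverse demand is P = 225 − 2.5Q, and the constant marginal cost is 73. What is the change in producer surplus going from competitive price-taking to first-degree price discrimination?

Competitive firms price at marginal cost: P = 73, giving Q = 60.8.
PS = (73 − 73)·60.8 = 0.
A perfectly discriminating monopolist sells every unit with P(Q) ≥ MC(Q), so output equals the competitive quantity Q = 60.8. Each buyer pays their reservation price, so CS = 0 and the firm captures all surplus.
PS = ½·(225 − 73)·60.8 = 4620.8.
Change in producer surplus: 4620.8 − 0 = 4620.8.

Producer surplus rises by 4620.8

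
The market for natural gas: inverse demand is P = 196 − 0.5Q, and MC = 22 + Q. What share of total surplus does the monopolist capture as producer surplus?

Monopoly sets MR = MC: 196 − Q = 22 + Q ⇒ Q = 87, P = 196 − 0.5·87 = 152.5.
CS = ½·(196 − 152.5)·87 = 1892.25.
PS = P·Q − VC(Q) = 152.5·87 − (22·87 + ½·1·87²) = 7569.
Share captured = PS/TS = 7569/9461.25 = 0.8.

PS/TS = 0.8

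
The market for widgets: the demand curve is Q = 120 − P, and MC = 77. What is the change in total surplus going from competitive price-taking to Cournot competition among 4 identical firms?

TS falls by 36.98

Inverting demand: P = 120 − Q.
Under competition P = MC = 77, so Q = (120 − 77)/1 = 43.
CS = ½·(120 − 77)·43 = 924.5; PS = (77 − 77)·43 = 0; TS = 924.5.
In a 4-firm Cournot equilibrium, symmetry and the first-order condition give q = (120 − 77)/(5) = 8.6. So Q = 34.4 and P = 85.6.
CS = ½·(120 − 85.6)·34.4 = 591.68; PS = (85.6 − 77)·34.4 = 295.84; TS = 887.52.
Change in total surplus: 887.52 − 924.5 = −36.98.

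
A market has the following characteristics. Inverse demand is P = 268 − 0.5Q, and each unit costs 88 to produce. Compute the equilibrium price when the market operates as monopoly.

P = 178

Monopoly sets MR = MC: 268 − Q = 88 ⇒ Q = 180, P = 268 − 0.5·180 = 178.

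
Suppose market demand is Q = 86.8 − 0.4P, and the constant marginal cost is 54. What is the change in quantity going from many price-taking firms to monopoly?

Inverting demand: P = 217 − 2.5Q.
Competitive firms price at marginal cost: P = 54, giving Q = 65.2.
A monopolist chooses Q where MR = MC. MR = 217 − 5Q; setting this equal to 54 gives Q = 32.6 and P = 135.5.
Change in quantity: 32.6 − 65.2 = −32.6.

Quantity falls by 32.6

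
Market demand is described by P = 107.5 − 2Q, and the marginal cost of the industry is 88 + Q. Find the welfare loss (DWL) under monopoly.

Competitive equilibrium sets price equal to marginal cost: 107.5 − 2Q = 88 + Q, so Q = 6.5 and P = 94.5.
The monopolist equates marginal revenue to marginal cost: 107.5 − 4Q = 88 + Q, so Q = 3.9. From demand, P = 99.7.
CS = ½·(107.5 − 94.5)·6.5 = 42.25; PS = (94.5·6.5 − 88·6.5 − ½·1·6.5²) = 21.125; TS = 63.375.
CS = ½·(107.5 − 99.7)·3.9 = 15.21; PS = (99.7·3.9 − 88·3.9 − ½·1·3.9²) = 38.025; TS = 53.235.
DWL = 63.375 − 53.235 = 10.14.

DWL = 10.14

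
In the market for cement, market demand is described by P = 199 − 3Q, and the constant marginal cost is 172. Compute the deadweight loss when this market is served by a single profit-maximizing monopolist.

Competitive firms price at marginal cost: P = 172, giving Q = 9.
A monopolist chooses Q where MR = MC. MR = 199 − 6Q; setting this equal to 172 gives Q = 4.5 and P = 185.5.
DWL is the triangle between Q = 4.5 and Q = 9: ½·(9 − 4.5)·(185.5 − 172) = 30.375.

DWL = 30.375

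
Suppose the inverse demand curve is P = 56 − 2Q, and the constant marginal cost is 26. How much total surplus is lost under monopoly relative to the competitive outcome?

Under competition P = MC = 26, so Q = (56 − 26)/2 = 15.
Monopoly sets MR = MC: 56 − 4Q = 26 ⇒ Q = 7.5, P = 56 − 2·7.5 = 41.
DWL is the triangle between Q = 7.5 and Q = 15: ½·(15 − 7.5)·(41 − 26) = 56.25.

DWL = 56.25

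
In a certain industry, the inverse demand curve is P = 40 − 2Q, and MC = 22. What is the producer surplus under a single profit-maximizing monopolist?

PS = 40.5

Monopoly sets MR = MC: 40 − 4Q = 22 ⇒ Q = 4.5, P = 40 − 2·4.5 = 31.
PS = (31 − 22)·4.5 = 40.5.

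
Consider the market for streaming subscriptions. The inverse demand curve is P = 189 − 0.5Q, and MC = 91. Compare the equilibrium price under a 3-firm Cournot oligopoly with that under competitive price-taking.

Cournot: P = 115.5; Competition: P = 91

With 3 symmetric Cournot firms, each firm's FOC gives 189 − 2q = 91, so q = 49, Q = 3·49 = 147, and P = 115.5.
Competitive firms price at marginal cost: P = 91, giving Q = 196.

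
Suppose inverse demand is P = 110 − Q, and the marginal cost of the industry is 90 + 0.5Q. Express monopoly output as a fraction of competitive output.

Q_m/Q_c = 0.6

Monopoly sets MR = MC: 110 − 2Q = 90 + 0.5Q ⇒ Q = 8, P = 110 − 8 = 102.
Competitive equilibrium sets price equal to marginal cost: 110 − Q = 90 + 0.5Q, so Q = 40/3 and P = 290/3.
Ratio Q_m/Q_c = 8/(40/3) = 0.6.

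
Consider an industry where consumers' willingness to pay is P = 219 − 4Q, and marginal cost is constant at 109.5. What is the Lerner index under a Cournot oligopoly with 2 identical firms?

Lerner index = 0.25

In a 2-firm Cournot equilibrium, symmetry and the first-order condition give q = (219 − 109.5)/(12) = 9.125. So Q = 18.25 and P = 146.
Lerner index = (P − MC)/P = (146 − 109.5)/146 = 0.25.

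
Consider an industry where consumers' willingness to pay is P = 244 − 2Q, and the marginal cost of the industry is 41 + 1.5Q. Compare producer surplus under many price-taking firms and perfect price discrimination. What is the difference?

Under competition P = MC: 244 − 2Q = 41 + 1.5Q ⇒ Q = 58, P = 128.
PS = P·Q − VC(Q) = 128·58 − (41·58 + ½·1.5·58²) = 2523.
A perfectly discriminating monopolist sells every unit with P(Q) ≥ MC(Q), so output equals the competitive quantity Q = 58. Each buyer pays their reservation price, so CS = 0 and the firm captures all surplus.
PS = ½·(244 − 41)·58 = 5887.
Change in producer surplus: 5887 − 2523 = 3364.

PS rises by 3364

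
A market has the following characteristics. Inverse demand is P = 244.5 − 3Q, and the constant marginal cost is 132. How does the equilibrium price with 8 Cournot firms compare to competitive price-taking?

Cournot: P = 144.5; Competition: P = 132

Cournot with 8 identical firms: the symmetric best-response condition is 244.5 − 27q = 132. Each firm produces q = 25/6, total output Q = 100/3, price P = 144.5.
Perfect competition: P = MC = 132, so 244.5 − 3Q = 132 and Q = 37.5.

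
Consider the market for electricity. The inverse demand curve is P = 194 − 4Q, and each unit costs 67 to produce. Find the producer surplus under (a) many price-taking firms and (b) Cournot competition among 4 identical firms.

Competition: PS = 0; Cournot: PS = 645.16

Perfect competition: P = MC = 67, so 194 − 4Q = 67 and Q = 31.75.
PS = (67 − 67)·31.75 = 0.
With 4 symmetric Cournot firms, each firm's FOC gives 194 − 20q = 67, so q = 6.35, Q = 4·6.35 = 25.4, and P = 92.4.
PS = (92.4 − 67)·25.4 = 645.16.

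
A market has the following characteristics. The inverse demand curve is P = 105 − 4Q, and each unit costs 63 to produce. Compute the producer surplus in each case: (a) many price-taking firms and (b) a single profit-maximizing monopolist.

Under competition P = MC = 63, so Q = (105 − 63)/4 = 10.5.
PS = (63 − 63)·10.5 = 0.
A monopolist chooses Q where MR = MC. MR = 105 − 8Q; setting this equal to 63 gives Q = 5.25 and P = 84.
PS = (84 − 63)·5.25 = 110.25.

Competition: PS = 0; Monopoly: PS = 110.25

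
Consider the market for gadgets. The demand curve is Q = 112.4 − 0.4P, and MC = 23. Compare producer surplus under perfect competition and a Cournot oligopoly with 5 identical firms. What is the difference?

Producer surplus rises by 3698

Inverting demand: P = 281 − 2.5Q.
Perfect competition: P = MC = 23, so 281 − 2.5Q = 23 and Q = 103.2.
PS = (23 − 23)·103.2 = 0.
In a 5-firm Cournot equilibrium, symmetry and the first-order condition give q = (281 − 23)/(15) = 17.2. So Q = 86 and P = 66.
PS = (66 − 23)·86 = 3698.
Change in producer surplus: 3698 − 0 = 3698.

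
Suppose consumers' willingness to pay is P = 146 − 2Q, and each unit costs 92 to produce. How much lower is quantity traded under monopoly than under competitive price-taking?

Competitive firms price at marginal cost: P = 92, giving Q = 27.
The monopolist equates marginal revenue to marginal cost: 146 − 4Q = 92, so Q = 13.5. From demand, P = 119.
Change in quantity traded: 13.5 − 27 = −13.5.

Quantity traded falls by 13.5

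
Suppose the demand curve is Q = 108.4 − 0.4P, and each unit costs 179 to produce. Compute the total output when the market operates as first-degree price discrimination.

Q = 36.8

Inverting demand: P = 271 − 2.5Q.
A perfectly discriminating monopolist sells every unit with P(Q) ≥ MC(Q), so output equals the competitive quantity Q = 36.8. Each buyer pays their reservation price, so CS = 0 and the firm captures all surplus.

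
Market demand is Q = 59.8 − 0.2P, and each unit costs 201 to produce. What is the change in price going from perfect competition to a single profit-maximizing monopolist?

Price rises by 49

Inverting demand: P = 299 − 5Q.
Under competition P = MC = 201, so Q = (299 − 201)/5 = 19.6.
Monopoly sets MR = MC: 299 − 10Q = 201 ⇒ Q = 9.8, P = 299 − 5·9.8 = 250.
Change in price: 250 − 201 = 49.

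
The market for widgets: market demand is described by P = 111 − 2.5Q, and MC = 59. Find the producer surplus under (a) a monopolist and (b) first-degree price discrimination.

A monopolist chooses Q where MR = MC. MR = 111 − 5Q; setting this equal to 59 gives Q = 10.4 and P = 85.
PS = (85 − 59)·10.4 = 270.4.
Under first-degree price discrimination the firm charges each unit its demand price and produces up to where P = MC, i.e. Q = 20.8. Consumer surplus is zero; producer surplus equals total surplus.
PS = ½·(111 − 59)·20.8 = 540.8.

Monopoly: PS = 270.4; Perfect PD: PS = 540.8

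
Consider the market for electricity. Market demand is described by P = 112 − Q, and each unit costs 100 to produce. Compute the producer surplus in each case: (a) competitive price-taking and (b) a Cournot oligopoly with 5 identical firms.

Under competition P = MC = 100, so Q = (112 − 100)/1 = 12.
PS = (100 − 100)·12 = 0.
With 5 symmetric Cournot firms, each firm's FOC gives 112 − 6q = 100, so q = 2, Q = 5·2 = 10, and P = 102.
PS = (102 − 100)·10 = 20.

Competition: PS = 0; Cournot: PS = 20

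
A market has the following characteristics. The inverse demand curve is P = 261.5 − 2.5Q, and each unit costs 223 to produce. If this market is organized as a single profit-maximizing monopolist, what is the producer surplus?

PS = 148.225

The monopolist equates marginal revenue to marginal cost: 261.5 − 5Q = 223, so Q = 7.7. From demand, P = 242.25.
PS = (242.25 − 223)·7.7 = 148.225.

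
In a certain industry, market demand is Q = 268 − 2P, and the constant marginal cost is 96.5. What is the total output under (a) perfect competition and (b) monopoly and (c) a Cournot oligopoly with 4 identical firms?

Competition: Q = 75; Monopoly: Q = 37.5; Cournot: Q = 60

Inverting demand: P = 134 − 0.5Q.
Under competition P = MC = 96.5, so Q = (134 − 96.5)/0.5 = 75.
The monopolist equates marginal revenue to marginal cost: 134 − Q = 96.5, so Q = 37.5. From demand, P = 115.25.
With 4 symmetric Cournot firms, each firm's FOC gives 134 − 2.5q = 96.5, so q = 15, Q = 4·15 = 60, and P = 104.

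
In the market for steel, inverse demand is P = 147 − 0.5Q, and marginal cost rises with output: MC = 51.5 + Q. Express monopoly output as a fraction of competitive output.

The monopolist equates marginal revenue to marginal cost: 147 − Q = 51.5 + Q, so Q = 47.75. From demand, P = 123.125.
Competitive equilibrium sets price equal to marginal cost: 147 − 0.5Q = 51.5 + Q, so Q = 191/3 and P = 691/6.
Ratio Q_m/Q_c = 47.75/(191/3) = 0.75.

Q_m/Q_c = 0.75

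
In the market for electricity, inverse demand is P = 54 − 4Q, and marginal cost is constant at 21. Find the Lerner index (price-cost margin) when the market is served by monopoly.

Lerner index = 0.44

Monopoly sets MR = MC: 54 − 8Q = 21 ⇒ Q = 4.125, P = 54 − 4·4.125 = 37.5.
Lerner index = (P − MC)/P = (37.5 − 21)/37.5 = 0.44.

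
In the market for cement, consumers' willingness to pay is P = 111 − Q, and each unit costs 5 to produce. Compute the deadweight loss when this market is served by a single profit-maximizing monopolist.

Competitive firms price at marginal cost: P = 5, giving Q = 106.
A monopolist chooses Q where MR = MC. MR = 111 − 2Q; setting this equal to 5 gives Q = 53 and P = 58.
DWL is the triangle between Q = 53 and Q = 106: ½·(106 − 53)·(58 − 5) = 1404.5.

DWL = 1404.5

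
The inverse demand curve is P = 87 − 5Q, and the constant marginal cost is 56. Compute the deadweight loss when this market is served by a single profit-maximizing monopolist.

DWL = 24.025

Competitive firms price at marginal cost: P = 56, giving Q = 6.2.
Monopoly sets MR = MC: 87 − 10Q = 56 ⇒ Q = 3.1, P = 87 − 5·3.1 = 71.5.
DWL is the triangle between Q = 3.1 and Q = 6.2: ½·(6.2 − 3.1)·(71.5 − 56) = 24.025.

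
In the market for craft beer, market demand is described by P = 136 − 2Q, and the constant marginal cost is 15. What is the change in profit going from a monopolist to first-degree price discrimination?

Monopoly sets MR = MC: 136 − 4Q = 15 ⇒ Q = 30.25, P = 136 − 2·30.25 = 75.5.
Profit = (75.5 − 15)·30.25 = 1830.125.
With perfect price discrimination, output is the efficient level Q = 60.5 (where demand meets MC), but every buyer pays their willingness to pay: CS = 0 and PS = total surplus.
PS equals the full surplus area, 3660.25. Profit = 3660.25 = 3660.25.
Change in profit: 3660.25 − 1830.125 = 1830.125.

Profit rises by 1830.125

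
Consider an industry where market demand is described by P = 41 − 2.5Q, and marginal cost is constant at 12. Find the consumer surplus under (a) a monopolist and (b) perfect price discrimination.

The monopolist equates marginal revenue to marginal cost: 41 − 5Q = 12, so Q = 5.8. From demand, P = 26.5.
CS = ½·(41 − 26.5)·5.8 = 42.05.
Under first-degree price discrimination the firm charges each unit its demand price and produces up to where P = MC, i.e. Q = 11.6. Consumer surplus is zero; producer surplus equals total surplus.
CS = 0.

Monopoly: CS = 42.05; Perfect PD: CS = 0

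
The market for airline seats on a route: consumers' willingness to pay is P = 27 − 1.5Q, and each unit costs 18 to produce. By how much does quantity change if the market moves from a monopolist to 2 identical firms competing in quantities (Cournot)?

Q rises by 1

A monopolist chooses Q where MR = MC. MR = 27 − 3Q; setting this equal to 18 gives Q = 3 and P = 22.5.
With 2 symmetric Cournot firms, each firm's FOC gives 27 − 4.5q = 18, so q = 2, Q = 2·2 = 4, and P = 21.
Change in quantity: 4 − 3 = 1.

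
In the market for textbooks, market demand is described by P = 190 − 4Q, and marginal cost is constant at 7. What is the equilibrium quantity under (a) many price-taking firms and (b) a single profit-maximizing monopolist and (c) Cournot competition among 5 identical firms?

Competitive firms price at marginal cost: P = 7, giving Q = 45.75.
The monopolist equates marginal revenue to marginal cost: 190 − 8Q = 7, so Q = 22.875. From demand, P = 98.5.
Cournot with 5 identical firms: the symmetric best-response condition is 190 − 24q = 7. Each firm produces q = 7.625, total output Q = 38.125, price P = 37.5.

Competition: Q = 45.75; Monopoly: Q = 22.875; Cournot: Q = 38.125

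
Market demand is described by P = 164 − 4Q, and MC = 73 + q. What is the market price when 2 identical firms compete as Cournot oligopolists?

With 2 symmetric Cournot firms, each firm's FOC gives 164 − 12q = 73 + q, so q = 7, Q = 2·7 = 14, and P = 108.

P = 108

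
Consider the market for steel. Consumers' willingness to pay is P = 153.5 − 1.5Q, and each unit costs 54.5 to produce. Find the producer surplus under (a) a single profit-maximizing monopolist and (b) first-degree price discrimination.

Monopoly: PS = 1633.5; Perfect PD: PS = 3267

A monopolist chooses Q where MR = MC. MR = 153.5 − 3Q; setting this equal to 54.5 gives Q = 33 and P = 104.
PS = (104 − 54.5)·33 = 1633.5.
Under first-degree price discrimination the firm charges each unit its demand price and produces up to where P = MC, i.e. Q = 66. Consumer surplus is zero; producer surplus equals total surplus.
PS = ½·(153.5 − 54.5)·66 = 3267.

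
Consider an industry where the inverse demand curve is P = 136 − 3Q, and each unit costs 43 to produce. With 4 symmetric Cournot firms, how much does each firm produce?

Cournot with 4 identical firms: the symmetric best-response condition is 136 − 15q = 43. Each firm produces q = 6.2, total output Q = 24.8, price P = 61.6.

q_i = 6.2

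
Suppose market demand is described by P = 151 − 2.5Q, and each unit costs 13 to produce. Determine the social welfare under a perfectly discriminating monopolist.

TS = 3808.8

Under first-degree price discrimination the firm charges each unit its demand price and produces up to where P = MC, i.e. Q = 55.2. Consumer surplus is zero; producer surplus equals total surplus.
TS = 3808.8 (equal to competitive TS).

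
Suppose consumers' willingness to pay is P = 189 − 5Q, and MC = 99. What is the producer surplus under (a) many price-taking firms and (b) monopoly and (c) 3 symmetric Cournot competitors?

Competition: PS = 0; Monopoly: PS = 405; Cournot: PS = 303.75

Under competition P = MC = 99, so Q = (189 − 99)/5 = 18.
PS = (99 − 99)·18 = 0.
A monopolist chooses Q where MR = MC. MR = 189 − 10Q; setting this equal to 99 gives Q = 9 and P = 144.
PS = (144 − 99)·9 = 405.
In a 3-firm Cournot equilibrium, symmetry and the first-order condition give q = (189 − 99)/(20) = 4.5. So Q = 13.5 and P = 121.5.
PS = (121.5 − 99)·13.5 = 303.75.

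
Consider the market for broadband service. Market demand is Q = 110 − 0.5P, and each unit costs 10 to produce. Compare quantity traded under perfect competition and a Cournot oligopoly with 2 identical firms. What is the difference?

Inverting demand: P = 220 − 2Q.
Under competition P = MC = 10, so Q = (220 − 10)/2 = 105.
With 2 symmetric Cournot firms, each firm's FOC gives 220 − 6q = 10, so q = 35, Q = 2·35 = 70, and P = 80.
Change in quantity traded: 70 − 105 = −35.

Q falls by 35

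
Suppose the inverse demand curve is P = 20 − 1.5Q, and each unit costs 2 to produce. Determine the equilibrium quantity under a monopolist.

Q = 6

Monopoly sets MR = MC: 20 − 3Q = 2 ⇒ Q = 6, P = 20 − 1.5·6 = 11.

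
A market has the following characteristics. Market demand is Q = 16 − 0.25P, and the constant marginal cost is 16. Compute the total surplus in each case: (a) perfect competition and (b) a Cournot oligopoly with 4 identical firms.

Inverting demand: P = 64 − 4Q.
Under competition P = MC = 16, so Q = (64 − 16)/4 = 12.
CS = ½·(64 − 16)·12 = 288; PS = (16 − 16)·12 = 0; TS = 288.
Cournot with 4 identical firms: the symmetric best-response condition is 64 − 20q = 16. Each firm produces q = 2.4, total output Q = 9.6, price P = 25.6.
CS = ½·(64 − 25.6)·9.6 = 184.32; PS = (25.6 − 16)·9.6 = 92.16; TS = 276.48.

Competition: TS = 288; Cournot: TS = 276.48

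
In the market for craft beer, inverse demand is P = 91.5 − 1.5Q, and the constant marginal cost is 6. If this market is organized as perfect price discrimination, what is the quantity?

With perfect price discrimination, output is the efficient level Q = 57 (where demand meets MC), but every buyer pays their willingness to pay: CS = 0 and PS = total surplus.

Q = 57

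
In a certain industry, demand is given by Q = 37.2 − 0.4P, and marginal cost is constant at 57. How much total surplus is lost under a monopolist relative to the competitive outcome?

DWL = 64.8

Inverting demand: P = 93 − 2.5Q.
Under competition P = MC = 57, so Q = (93 − 57)/2.5 = 14.4.
Monopoly sets MR = MC: 93 − 5Q = 57 ⇒ Q = 7.2, P = 93 − 2.5·7.2 = 75.
DWL is the triangle between Q = 7.2 and Q = 14.4: ½·(14.4 − 7.2)·(75 − 57) = 64.8.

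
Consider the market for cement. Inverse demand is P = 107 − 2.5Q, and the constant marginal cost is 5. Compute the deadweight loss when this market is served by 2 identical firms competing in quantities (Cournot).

DWL = 231.2

Perfect competition: P = MC = 5, so 107 − 2.5Q = 5 and Q = 40.8.
With 2 symmetric Cournot firms, each firm's FOC gives 107 − 7.5q = 5, so q = 13.6, Q = 2·13.6 = 27.2, and P = 39.
DWL is the triangle between Q = 27.2 and Q = 40.8: ½·(40.8 − 27.2)·(39 − 5) = 231.2.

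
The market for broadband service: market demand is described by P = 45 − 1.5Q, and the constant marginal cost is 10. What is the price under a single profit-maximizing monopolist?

P = 27.5

Monopoly sets MR = MC: 45 − 3Q = 10 ⇒ Q = 35/3, P = 45 − 1.5·35/3 = 27.5.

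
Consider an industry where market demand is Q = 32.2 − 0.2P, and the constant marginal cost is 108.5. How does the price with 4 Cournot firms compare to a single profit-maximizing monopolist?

Inverting demand: P = 161 − 5Q.
Cournot with 4 identical firms: the symmetric best-response condition is 161 − 25q = 108.5. Each firm produces q = 2.1, total output Q = 8.4, price P = 119.
The monopolist equates marginal revenue to marginal cost: 161 − 10Q = 108.5, so Q = 5.25. From demand, P = 134.75.

Cournot: P = 119; Monopoly: P = 134.75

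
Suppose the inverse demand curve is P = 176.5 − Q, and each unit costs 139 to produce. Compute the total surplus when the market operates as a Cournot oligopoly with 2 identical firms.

Cournot with 2 identical firms: the symmetric best-response condition is 176.5 − 3q = 139. Each firm produces q = 12.5, total output Q = 25, price P = 151.5.
CS = ½·(176.5 − 151.5)·25 = 312.5; PS = (151.5 − 139)·25 = 312.5; TS = 625.

TS = 625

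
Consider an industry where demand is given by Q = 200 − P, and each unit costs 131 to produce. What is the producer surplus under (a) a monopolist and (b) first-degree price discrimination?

Inverting demand: P = 200 − Q.
A monopolist chooses Q where MR = MC. MR = 200 − 2Q; setting this equal to 131 gives Q = 34.5 and P = 165.5.
PS = (165.5 − 131)·34.5 = 1190.25.
With perfect price discrimination, output is the efficient level Q = 69 (where demand meets MC), but every buyer pays their willingness to pay: CS = 0 and PS = total surplus.
PS = ½·(200 − 131)·69 = 2380.5.

Monopoly: PS = 1190.25; Perfect PD: PS = 2380.5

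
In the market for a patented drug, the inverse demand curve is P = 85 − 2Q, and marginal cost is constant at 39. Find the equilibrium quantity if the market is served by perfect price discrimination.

Q = 23

With perfect price discrimination, output is the efficient level Q = 23 (where demand meets MC), but every buyer pays their willingness to pay: CS = 0 and PS = total surplus.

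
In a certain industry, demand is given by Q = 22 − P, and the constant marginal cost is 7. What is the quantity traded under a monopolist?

Q = 7.5

Inverting demand: P = 22 − Q.
A monopolist chooses Q where MR = MC. MR = 22 − 2Q; setting this equal to 7 gives Q = 7.5 and P = 14.5.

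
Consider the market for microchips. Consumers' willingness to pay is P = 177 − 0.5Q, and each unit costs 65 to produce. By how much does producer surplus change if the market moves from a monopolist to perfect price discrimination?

A monopolist chooses Q where MR = MC. MR = 177 − Q; setting this equal to 65 gives Q = 112 and P = 121.
PS = (121 − 65)·112 = 6272.
A perfectly discriminating monopolist sells every unit with P(Q) ≥ MC(Q), so output equals the competitive quantity Q = 224. Each buyer pays their reservation price, so CS = 0 and the firm captures all surplus.
PS = ½·(177 − 65)·224 = 12544.
Change in producer surplus: 12544 − 6272 = 6272.

Producer surplus rises by 6272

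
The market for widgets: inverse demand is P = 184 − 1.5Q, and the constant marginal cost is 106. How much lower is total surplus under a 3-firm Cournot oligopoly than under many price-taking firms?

Perfect competition: P = MC = 106, so 184 − 1.5Q = 106 and Q = 52.
CS = ½·(184 − 106)·52 = 2028; PS = (106 − 106)·52 = 0; TS = 2028.
In a 3-firm Cournot equilibrium, symmetry and the first-order condition give q = (184 − 106)/(6) = 13. So Q = 39 and P = 125.5.
CS = ½·(184 − 125.5)·39 = 1140.75; PS = (125.5 − 106)·39 = 760.5; TS = 1901.25.
Change in total surplus: 1901.25 − 2028 = −126.75.

TS falls by 126.75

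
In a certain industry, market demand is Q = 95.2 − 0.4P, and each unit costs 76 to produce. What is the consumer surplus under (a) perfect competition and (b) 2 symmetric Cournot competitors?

Competition: CS = 5248.8; Cournot: CS = 2332.8

Inverting demand: P = 238 − 2.5Q.
Perfect competition: P = MC = 76, so 238 − 2.5Q = 76 and Q = 64.8.
CS = ½·(238 − 76)·64.8 = 5248.8.
Cournot with 2 identical firms: the symmetric best-response condition is 238 − 7.5q = 76. Each firm produces q = 21.6, total output Q = 43.2, price P = 130.
CS = ½·(238 − 130)·43.2 = 2332.8.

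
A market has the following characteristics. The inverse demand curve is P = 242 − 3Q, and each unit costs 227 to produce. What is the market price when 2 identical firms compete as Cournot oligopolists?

With 2 symmetric Cournot firms, each firm's FOC gives 242 − 9q = 227, so q = 5/3, Q = 2·5/3 = 10/3, and P = 232.

P = 232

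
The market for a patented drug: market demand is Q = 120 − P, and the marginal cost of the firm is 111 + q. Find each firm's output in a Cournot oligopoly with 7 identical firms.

q_i = 1

Inverting demand: P = 120 − Q.
Cournot with 7 identical firms: the symmetric best-response condition is 120 − 8q = 111 + q. Each firm produces q = 1, total output Q = 7, price P = 113.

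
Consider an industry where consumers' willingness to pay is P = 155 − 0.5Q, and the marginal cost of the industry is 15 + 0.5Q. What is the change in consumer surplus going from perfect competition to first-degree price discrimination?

Consumer surplus falls by 4900

Under competition P = MC: 155 − 0.5Q = 15 + 0.5Q ⇒ Q = 140, P = 85.
CS = ½·(155 − 85)·140 = 4900.
With perfect price discrimination, output is the efficient level Q = 140 (where demand meets MC), but every buyer pays their willingness to pay: CS = 0 and PS = total surplus.
CS = 0.
Change in consumer surplus: 0 − 4900 = −4900.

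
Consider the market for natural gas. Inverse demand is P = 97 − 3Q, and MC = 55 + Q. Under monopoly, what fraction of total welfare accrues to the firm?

PS/TS = 0.7

A monopolist chooses Q where MR = MC. MR = 97 − 6Q; setting this equal to 55 + Q gives Q = 6 and P = 79.
CS = ½·(97 − 79)·6 = 54.
PS = P·Q − VC(Q) = 79·6 − (55·6 + ½·1·6²) = 126.
Share captured = PS/TS = 126/180 = 0.7.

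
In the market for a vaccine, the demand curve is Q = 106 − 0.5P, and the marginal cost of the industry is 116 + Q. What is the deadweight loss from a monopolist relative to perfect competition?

Inverting demand: P = 212 − 2Q.
Under competition P = MC: 212 − 2Q = 116 + Q ⇒ Q = 32, P = 148.
A monopolist chooses Q where MR = MC. MR = 212 − 4Q; setting this equal to 116 + Q gives Q = 19.2 and P = 173.6.
CS = ½·(212 − 148)·32 = 1024; PS = (148·32 − 116·32 − ½·1·32²) = 512; TS = 1536.
CS = ½·(212 − 173.6)·19.2 = 368.64; PS = (173.6·19.2 − 116·19.2 − ½·1·19.2²) = 921.6; TS = 1290.24.
DWL = 1536 − 1290.24 = 245.76.

DWL = 245.76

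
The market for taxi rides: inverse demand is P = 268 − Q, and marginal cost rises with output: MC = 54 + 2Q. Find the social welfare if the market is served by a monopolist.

TS = 7155.625

Monopoly sets MR = MC: 268 − 2Q = 54 + 2Q ⇒ Q = 53.5, P = 268 − 53.5 = 214.5.
CS = ½·(268 − 214.5)·53.5 = 1431.125; PS = (214.5·53.5 − 54·53.5 − ½·2·53.5²) = 5724.5; TS = 7155.625.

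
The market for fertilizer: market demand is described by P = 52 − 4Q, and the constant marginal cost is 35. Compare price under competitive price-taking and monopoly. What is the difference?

Price rises by 8.5

Under competition P = MC = 35, so Q = (52 − 35)/4 = 4.25.
A monopolist chooses Q where MR = MC. MR = 52 − 8Q; setting this equal to 35 gives Q = 2.125 and P = 43.5.
Change in price: 43.5 − 35 = 8.5.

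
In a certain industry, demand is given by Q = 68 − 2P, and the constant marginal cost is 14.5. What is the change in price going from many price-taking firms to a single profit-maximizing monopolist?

P rises by 9.75

Inverting demand: P = 34 − 0.5Q.
Competitive firms price at marginal cost: P = 14.5, giving Q = 39.
A monopolist chooses Q where MR = MC. MR = 34 − Q; setting this equal to 14.5 gives Q = 19.5 and P = 24.25.
Change in price: 24.25 − 14.5 = 9.75.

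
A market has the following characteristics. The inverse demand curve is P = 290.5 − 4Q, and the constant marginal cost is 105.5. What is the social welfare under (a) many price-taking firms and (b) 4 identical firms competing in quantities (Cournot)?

Competition: TS = 4278.125; Cournot: TS = 4107

Perfect competition: P = MC = 105.5, so 290.5 − 4Q = 105.5 and Q = 46.25.
CS = ½·(290.5 − 105.5)·46.25 = 4278.125; PS = (105.5 − 105.5)·46.25 = 0; TS = 4278.125.
With 4 symmetric Cournot firms, each firm's FOC gives 290.5 − 20q = 105.5, so q = 9.25, Q = 4·9.25 = 37, and P = 142.5.
CS = ½·(290.5 − 142.5)·37 = 2738; PS = (142.5 − 105.5)·37 = 1369; TS = 4107.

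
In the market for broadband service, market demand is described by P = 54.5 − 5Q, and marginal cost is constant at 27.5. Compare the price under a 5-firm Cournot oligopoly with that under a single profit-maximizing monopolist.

With 5 symmetric Cournot firms, each firm's FOC gives 54.5 − 30q = 27.5, so q = 0.9, Q = 5·0.9 = 4.5, and P = 32.
The monopolist equates marginal revenue to marginal cost: 54.5 − 10Q = 27.5, so Q = 2.7. From demand, P = 41.

Cournot: P = 32; Monopoly: P = 41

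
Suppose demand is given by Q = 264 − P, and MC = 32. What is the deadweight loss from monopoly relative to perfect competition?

DWL = 6728

Inverting demand: P = 264 − Q.
Competitive firms price at marginal cost: P = 32, giving Q = 232.
The monopolist equates marginal revenue to marginal cost: 264 − 2Q = 32, so Q = 116. From demand, P = 148.
DWL is the triangle between Q = 116 and Q = 232: ½·(232 − 116)·(148 − 32) = 6728.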